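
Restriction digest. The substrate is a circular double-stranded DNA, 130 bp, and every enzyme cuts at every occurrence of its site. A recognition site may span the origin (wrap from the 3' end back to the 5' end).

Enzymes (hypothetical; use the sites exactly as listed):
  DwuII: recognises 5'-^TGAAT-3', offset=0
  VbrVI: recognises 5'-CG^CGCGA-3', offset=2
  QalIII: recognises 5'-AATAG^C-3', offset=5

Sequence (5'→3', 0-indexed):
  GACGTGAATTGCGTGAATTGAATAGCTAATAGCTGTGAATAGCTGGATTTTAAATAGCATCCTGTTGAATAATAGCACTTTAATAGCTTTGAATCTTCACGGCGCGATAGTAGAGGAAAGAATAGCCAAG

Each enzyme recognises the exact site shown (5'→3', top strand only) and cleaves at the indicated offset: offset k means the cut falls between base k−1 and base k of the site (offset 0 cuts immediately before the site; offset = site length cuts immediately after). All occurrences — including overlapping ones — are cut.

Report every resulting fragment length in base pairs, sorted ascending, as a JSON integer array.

[3,3,5,7,7,7,8,9,9,10,11,15,36]

Scan for sites:
  DwuII (TGAAT, off=0): starts [4, 13, 18, 35, 65, 89] → cuts [4, 13, 18, 35, 65, 89]
  VbrVI (CGCGCGA, off=2): no sites
  QalIII (AATAGC, off=5): starts [20, 27, 37, 52, 70, 81, 120] → cuts [25, 32, 42, 57, 75, 86, 125]

Pooled cuts: [4, 13, 18, 25, 32, 35, 42, 57, 65, 75, 86, 89, 125]

Fragment lengths:
  4→13: 9 bp
  13→18: 5 bp
  18→25: 7 bp
  25→32: 7 bp
  32→35: 3 bp
  35→42: 7 bp
  42→57: 15 bp
  57→65: 8 bp
  65→75: 10 bp
  75→86: 11 bp
  86→89: 3 bp
  89→125: 36 bp
  125→4 (wrap): 130-125+4 = 9 bp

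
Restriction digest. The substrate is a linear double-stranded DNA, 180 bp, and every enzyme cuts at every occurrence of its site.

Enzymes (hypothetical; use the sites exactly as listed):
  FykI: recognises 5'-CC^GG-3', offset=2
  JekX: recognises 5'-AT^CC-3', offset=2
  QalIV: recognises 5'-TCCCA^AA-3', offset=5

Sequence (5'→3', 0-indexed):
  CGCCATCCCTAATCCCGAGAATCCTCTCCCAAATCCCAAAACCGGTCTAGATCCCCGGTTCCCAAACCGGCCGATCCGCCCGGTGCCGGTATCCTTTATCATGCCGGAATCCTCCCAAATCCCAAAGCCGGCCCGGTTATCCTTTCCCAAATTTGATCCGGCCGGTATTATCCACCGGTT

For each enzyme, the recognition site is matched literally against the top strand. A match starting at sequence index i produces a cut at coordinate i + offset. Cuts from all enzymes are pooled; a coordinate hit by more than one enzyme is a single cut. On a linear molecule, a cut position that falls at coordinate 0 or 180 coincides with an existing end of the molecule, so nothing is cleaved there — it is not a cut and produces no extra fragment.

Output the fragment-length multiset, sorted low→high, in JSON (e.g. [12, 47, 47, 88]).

[2,3,3,4,4,4,4,4,4,5,5,5,5,5,5,6,6,6,6,7,7,7,8,8,8,9,9,9,9,13]

Scan for sites:
  FykI CCGG/2: at [41, 54, 66, 79, 85, 103, 127, 132, 157, 161, 174] ⇒ [43, 56, 68, 81, 87, 105, 129, 134, 159, 163, 176]
  JekX ATCC/2: at [4, 11, 20, 32, 50, 73, 90, 108, 118, 138, 155, 169] ⇒ [6, 13, 22, 34, 52, 75, 92, 110, 120, 140, 157, 171]
  QalIV TCCCAAA/5: at [26, 33, 59, 112, 119, 144] ⇒ [31, 38, 64, 117, 124, 149]

Pooled cuts: [6, 13, 22, 31, 34, 38, 43, 52, 56, 64, 68, 75, 81, 87, 92, 105, 110, 117, 120, 124, 129, 134, 140, 149, 157, 159, 163, 171, 176]

Fragment lengths:
  [0,6): 6 bp
  [6,13): 7 bp
  [13,22): 9 bp
  [22,31): 9 bp
  [31,34): 3 bp
  [34,38): 4 bp
  [38,43): 5 bp
  [43,52): 9 bp
  [52,56): 4 bp
  [56,64): 8 bp
  [64,68): 4 bp
  [68,75): 7 bp
  [75,81): 6 bp
  [81,87): 6 bp
  [87,92): 5 bp
  [92,105): 13 bp
  [105,110): 5 bp
  [110,117): 7 bp
  [117,120): 3 bp
  [120,124): 4 bp
  [124,129): 5 bp
  [129,134): 5 bp
  [134,140): 6 bp
  [140,149): 9 bp
  [149,157): 8 bp
  [157,159): 2 bp
  [159,163): 4 bp
  [163,171): 8 bp
  [171,176): 5 bp
  [176,180): 4 bp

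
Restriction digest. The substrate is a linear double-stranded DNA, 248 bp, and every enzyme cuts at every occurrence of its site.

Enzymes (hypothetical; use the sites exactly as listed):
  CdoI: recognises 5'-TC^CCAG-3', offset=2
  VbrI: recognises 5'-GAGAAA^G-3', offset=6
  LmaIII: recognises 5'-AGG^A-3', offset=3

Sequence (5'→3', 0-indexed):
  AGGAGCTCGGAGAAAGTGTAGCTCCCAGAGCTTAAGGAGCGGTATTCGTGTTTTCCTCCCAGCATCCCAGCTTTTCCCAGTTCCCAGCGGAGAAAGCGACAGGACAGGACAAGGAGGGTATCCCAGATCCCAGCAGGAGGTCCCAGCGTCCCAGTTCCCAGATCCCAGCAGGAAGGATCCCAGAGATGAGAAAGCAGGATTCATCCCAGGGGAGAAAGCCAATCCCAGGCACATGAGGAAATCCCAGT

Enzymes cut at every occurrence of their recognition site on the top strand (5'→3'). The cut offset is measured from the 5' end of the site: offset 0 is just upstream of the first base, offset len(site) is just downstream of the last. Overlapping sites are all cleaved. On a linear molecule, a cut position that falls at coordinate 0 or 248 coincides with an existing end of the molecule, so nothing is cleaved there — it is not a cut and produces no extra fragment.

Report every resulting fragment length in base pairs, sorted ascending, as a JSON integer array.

Per-enzyme occurrences:
  CdoI TCCCAG/2: at [22, 56, 64, 74, 81, 120, 127, 140, 148, 155, 162, 177, 203, 222, 241] ⇒ [24, 58, 66, 76, 83, 122, 129, 142, 150, 157, 164, 179, 205, 224, 243]
  VbrI GAGAAAG/6: at [9, 89, 187, 211] ⇒ [15, 95, 193, 217]
  LmaIII AGGA/3: at [0, 34, 100, 105, 111, 134, 169, 173, 195, 235] ⇒ [3, 37, 103, 108, 114, 137, 172, 176, 198, 238]

All cut coordinates (distinct, sorted): [3, 15, 24, 37, 58, 66, 76, 83, 95, 103, 108, 114, 122, 129, 137, 142, 150, 157, 164, 172, 176, 179, 193, 198, 205, 217, 224, 238, 243]

Fragments:
  [0,3): 3 bp
  [3,15): 12 bp
  [15,24): 9 bp
  [24,37): 13 bp
  [37,58): 21 bp
  [58,66): 8 bp
  [66,76): 10 bp
  [76,83): 7 bp
  [83,95): 12 bp
  [95,103): 8 bp
  [103,108): 5 bp
  [108,114): 6 bp
  [114,122): 8 bp
  [122,129): 7 bp
  [129,137): 8 bp
  [137,142): 5 bp
  [142,150): 8 bp
  [150,157): 7 bp
  [157,164): 7 bp
  [164,172): 8 bp
  [172,176): 4 bp
  [176,179): 3 bp
  [179,193): 14 bp
  [193,198): 5 bp
  [198,205): 7 bp
  [205,217): 12 bp
  [217,224): 7 bp
  [224,238): 14 bp
  [238,243): 5 bp
  [243,248): 5 bp

[3,3,4,5,5,5,5,5,6,7,7,7,7,7,7,8,8,8,8,8,8,9,10,12,12,12,13,14,14,21]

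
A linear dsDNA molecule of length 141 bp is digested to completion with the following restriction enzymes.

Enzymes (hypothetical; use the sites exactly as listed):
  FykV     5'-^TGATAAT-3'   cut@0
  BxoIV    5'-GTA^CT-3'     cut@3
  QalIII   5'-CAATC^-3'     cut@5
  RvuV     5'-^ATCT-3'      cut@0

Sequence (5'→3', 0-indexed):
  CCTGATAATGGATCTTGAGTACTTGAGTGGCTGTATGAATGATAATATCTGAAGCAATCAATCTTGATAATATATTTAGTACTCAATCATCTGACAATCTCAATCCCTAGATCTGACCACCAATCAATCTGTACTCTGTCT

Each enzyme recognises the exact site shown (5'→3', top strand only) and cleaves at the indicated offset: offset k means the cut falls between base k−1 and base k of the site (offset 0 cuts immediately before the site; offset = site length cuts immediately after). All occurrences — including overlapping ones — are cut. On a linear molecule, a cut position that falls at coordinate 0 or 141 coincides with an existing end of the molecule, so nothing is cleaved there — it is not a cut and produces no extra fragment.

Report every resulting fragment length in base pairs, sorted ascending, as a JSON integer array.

[1,1,1,2,3,3,3,4,5,6,7,7,8,8,9,10,13,15,17,18]

Scan for sites:
  FykV TGATAAT/0: at [2, 39, 64] ⇒ [2, 39, 64]
  BxoIV GTACT/3: at [18, 78, 130] ⇒ [21, 81, 133]
  QalIII CAATC/5: at [54, 58, 83, 94, 100, 120, 124] ⇒ [59, 63, 88, 99, 105, 125, 129]
  RvuV ATCT/0: at [11, 46, 60, 88, 96, 110, 126] ⇒ [11, 46, 60, 88, 96, 110, 126]

Pooled cuts: [2, 11, 21, 39, 46, 59, 60, 63, 64, 81, 88, 96, 99, 105, 110, 125, 126, 129, 133]

Fragments:
  [0,2): 2 bp
  [2,11): 9 bp
  [11,21): 10 bp
  [21,39): 18 bp
  [39,46): 7 bp
  [46,59): 13 bp
  [59,60): 1 bp
  [60,63): 3 bp
  [63,64): 1 bp
  [64,81): 17 bp
  [81,88): 7 bp
  [88,96): 8 bp
  [96,99): 3 bp
  [99,105): 6 bp
  [105,110): 5 bp
  [110,125): 15 bp
  [125,126): 1 bp
  [126,129): 3 bp
  [129,133): 4 bp
  [133,141): 8 bp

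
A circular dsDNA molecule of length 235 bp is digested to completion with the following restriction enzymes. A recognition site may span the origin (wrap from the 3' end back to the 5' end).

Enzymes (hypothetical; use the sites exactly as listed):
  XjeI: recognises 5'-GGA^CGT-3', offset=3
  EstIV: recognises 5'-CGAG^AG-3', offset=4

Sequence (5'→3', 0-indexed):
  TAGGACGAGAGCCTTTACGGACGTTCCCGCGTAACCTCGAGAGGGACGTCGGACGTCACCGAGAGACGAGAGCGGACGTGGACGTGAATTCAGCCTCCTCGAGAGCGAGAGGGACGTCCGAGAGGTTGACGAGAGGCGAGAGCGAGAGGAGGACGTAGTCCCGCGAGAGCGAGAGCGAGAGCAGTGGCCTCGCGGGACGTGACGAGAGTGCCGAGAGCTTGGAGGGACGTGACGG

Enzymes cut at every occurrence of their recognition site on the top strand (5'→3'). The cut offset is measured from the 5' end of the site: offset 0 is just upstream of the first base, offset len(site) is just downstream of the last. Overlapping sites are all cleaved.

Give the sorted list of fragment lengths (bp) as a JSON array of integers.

[5,5,6,6,6,6,6,6,7,7,7,7,8,9,9,10,11,12,12,14,17,18,20,21]

Site scan:
  XjeI (GGACGT, off=3): starts [18, 43, 50, 73, 79, 111, 150, 194, 224] → cuts [21, 46, 53, 76, 82, 114, 153, 197, 227]
  EstIV (CGAGAG, off=4): starts [5, 37, 59, 66, 99, 105, 118, 129, 136, 142, 163, 169, 175, 202, 211] → cuts [9, 41, 63, 70, 103, 109, 122, 133, 140, 146, 167, 173, 179, 206, 215]

Pooled cuts: [9, 21, 41, 46, 53, 63, 70, 76, 82, 103, 109, 114, 122, 133, 140, 146, 153, 167, 173, 179, 197, 206, 215, 227]

Fragment lengths:
  9→21: 12 bp
  21→41: 20 bp
  41→46: 5 bp
  46→53: 7 bp
  53→63: 10 bp
  63→70: 7 bp
  70→76: 6 bp
  76→82: 6 bp
  82→103: 21 bp
  103→109: 6 bp
  109→114: 5 bp
  114→122: 8 bp
  122→133: 11 bp
  133→140: 7 bp
  140→146: 6 bp
  146→153: 7 bp
  153→167: 14 bp
  167→173: 6 bp
  173→179: 6 bp
  179→197: 18 bp
  197→206: 9 bp
  206→215: 9 bp
  215→227: 12 bp
  227→9 (wrap): 235-227+9 = 17 bp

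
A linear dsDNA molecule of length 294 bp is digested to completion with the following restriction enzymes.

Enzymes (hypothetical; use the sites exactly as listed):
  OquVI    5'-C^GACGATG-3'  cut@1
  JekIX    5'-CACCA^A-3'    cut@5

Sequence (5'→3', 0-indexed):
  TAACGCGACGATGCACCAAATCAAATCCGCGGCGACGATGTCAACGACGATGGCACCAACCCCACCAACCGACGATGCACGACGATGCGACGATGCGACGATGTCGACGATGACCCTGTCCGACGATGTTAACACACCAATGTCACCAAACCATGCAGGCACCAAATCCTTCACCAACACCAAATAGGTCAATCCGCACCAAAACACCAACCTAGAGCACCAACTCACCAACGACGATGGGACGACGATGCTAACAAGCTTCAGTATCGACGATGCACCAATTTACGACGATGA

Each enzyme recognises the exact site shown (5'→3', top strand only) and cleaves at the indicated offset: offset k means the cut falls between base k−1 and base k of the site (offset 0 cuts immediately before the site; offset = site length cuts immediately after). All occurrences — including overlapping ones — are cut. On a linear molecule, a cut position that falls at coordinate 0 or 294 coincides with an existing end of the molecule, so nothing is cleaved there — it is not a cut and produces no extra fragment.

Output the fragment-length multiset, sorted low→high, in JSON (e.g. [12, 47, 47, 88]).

[2,3,6,6,6,8,8,8,8,8,9,9,9,10,11,12,12,12,12,13,13,15,16,16,18,19,25]

Scan for sites:
  OquVI CGACGATG/1: at [5, 32, 44, 69, 79, 87, 95, 104, 120, 231, 242, 267, 285] ⇒ [6, 33, 45, 70, 80, 88, 96, 105, 121, 232, 243, 268, 286]
  JekIX CACCAA/5: at [13, 53, 62, 134, 143, 159, 171, 177, 196, 204, 217, 225, 275] ⇒ [18, 58, 67, 139, 148, 164, 176, 182, 201, 209, 222, 230, 280]

All cut coordinates (distinct, sorted): [6, 18, 33, 45, 58, 67, 70, 80, 88, 96, 105, 121, 139, 148, 164, 176, 182, 201, 209, 222, 230, 232, 243, 268, 280, 286]

Fragment lengths:
  [0,6): 6 bp
  [6,18): 12 bp
  [18,33): 15 bp
  [33,45): 12 bp
  [45,58): 13 bp
  [58,67): 9 bp
  [67,70): 3 bp
  [70,80): 10 bp
  [80,88): 8 bp
  [88,96): 8 bp
  [96,105): 9 bp
  [105,121): 16 bp
  [121,139): 18 bp
  [139,148): 9 bp
  [148,164): 16 bp
  [164,176): 12 bp
  [176,182): 6 bp
  [182,201): 19 bp
  [201,209): 8 bp
  [209,222): 13 bp
  [222,230): 8 bp
  [230,232): 2 bp
  [232,243): 11 bp
  [243,268): 25 bp
  [268,280): 12 bp
  [280,286): 6 bp
  [286,294): 8 bp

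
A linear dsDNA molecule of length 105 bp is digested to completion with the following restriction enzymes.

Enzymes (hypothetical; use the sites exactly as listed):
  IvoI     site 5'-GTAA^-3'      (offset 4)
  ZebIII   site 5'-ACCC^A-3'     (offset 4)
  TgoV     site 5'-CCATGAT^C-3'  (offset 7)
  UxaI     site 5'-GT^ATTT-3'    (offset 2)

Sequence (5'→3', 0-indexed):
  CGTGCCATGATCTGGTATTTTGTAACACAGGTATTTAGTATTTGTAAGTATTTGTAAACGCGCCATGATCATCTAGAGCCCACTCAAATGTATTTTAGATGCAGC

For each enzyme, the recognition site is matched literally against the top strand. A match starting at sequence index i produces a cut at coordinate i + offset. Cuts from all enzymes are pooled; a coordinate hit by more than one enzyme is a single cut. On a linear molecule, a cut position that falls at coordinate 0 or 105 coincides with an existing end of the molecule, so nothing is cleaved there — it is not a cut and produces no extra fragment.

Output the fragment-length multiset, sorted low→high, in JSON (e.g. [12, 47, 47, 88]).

[2,5,7,7,8,8,9,11,12,14,22]

Site scan:
  IvoI (GTAA, off=4): starts [21, 43, 53] → cuts [25, 47, 57]
  ZebIII (ACCCA, off=4): no sites
  TgoV (CCATGATC, off=7): starts [4, 62] → cuts [11, 69]
  UxaI (GTATTT, off=2): starts [14, 30, 37, 47, 89] → cuts [16, 32, 39, 49, 91]

Pooled cuts: [11, 16, 25, 32, 39, 47, 49, 57, 69, 91]

Fragments:
  [0,11): 11 bp
  [11,16): 5 bp
  [16,25): 9 bp
  [25,32): 7 bp
  [32,39): 7 bp
  [39,47): 8 bp
  [47,49): 2 bp
  [49,57): 8 bp
  [57,69): 12 bp
  [69,91): 22 bp
  [91,105): 14 bp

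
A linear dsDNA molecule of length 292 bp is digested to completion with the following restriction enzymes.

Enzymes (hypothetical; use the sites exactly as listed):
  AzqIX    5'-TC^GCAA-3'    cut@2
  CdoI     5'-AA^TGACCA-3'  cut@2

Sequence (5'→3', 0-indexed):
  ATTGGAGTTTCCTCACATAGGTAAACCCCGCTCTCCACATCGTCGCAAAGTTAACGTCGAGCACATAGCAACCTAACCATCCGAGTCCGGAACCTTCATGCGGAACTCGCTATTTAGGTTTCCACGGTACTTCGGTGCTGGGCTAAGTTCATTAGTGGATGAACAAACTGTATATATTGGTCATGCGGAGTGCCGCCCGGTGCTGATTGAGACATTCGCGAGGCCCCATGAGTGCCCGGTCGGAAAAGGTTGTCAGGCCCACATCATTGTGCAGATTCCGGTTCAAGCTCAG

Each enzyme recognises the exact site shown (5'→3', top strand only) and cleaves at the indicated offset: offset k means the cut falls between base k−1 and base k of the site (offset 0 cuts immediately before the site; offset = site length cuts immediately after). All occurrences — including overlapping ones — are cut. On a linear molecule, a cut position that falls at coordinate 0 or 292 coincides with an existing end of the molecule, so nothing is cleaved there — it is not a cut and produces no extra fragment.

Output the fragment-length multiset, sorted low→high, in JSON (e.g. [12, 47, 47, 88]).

Scan for sites:
  AzqIX TCGCAA/2: at [42] ⇒ [44]
  CdoI (AATGACCA, off=2): no sites

All cut coordinates (distinct, sorted): [44]

Fragments:
  [0,44): 44 bp
  [44,292): 248 bp

[44,248]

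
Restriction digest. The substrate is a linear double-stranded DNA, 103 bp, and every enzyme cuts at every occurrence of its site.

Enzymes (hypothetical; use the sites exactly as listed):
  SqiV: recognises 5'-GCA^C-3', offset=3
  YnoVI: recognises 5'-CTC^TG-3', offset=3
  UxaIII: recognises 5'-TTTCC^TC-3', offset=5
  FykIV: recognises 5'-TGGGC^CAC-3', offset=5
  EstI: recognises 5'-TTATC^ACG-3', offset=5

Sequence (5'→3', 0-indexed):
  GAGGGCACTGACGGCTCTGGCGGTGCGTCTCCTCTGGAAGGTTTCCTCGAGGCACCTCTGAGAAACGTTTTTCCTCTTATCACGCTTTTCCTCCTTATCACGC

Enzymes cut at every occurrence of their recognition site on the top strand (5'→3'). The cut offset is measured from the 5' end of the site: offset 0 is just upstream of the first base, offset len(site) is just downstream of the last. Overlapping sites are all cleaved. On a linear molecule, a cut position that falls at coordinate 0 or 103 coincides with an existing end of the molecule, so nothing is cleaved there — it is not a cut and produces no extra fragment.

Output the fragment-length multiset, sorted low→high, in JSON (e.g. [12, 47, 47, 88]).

[4,4,7,7,8,8,10,10,12,16,17]

Per-enzyme occurrences:
  SqiV (GCAC, off=3): starts [4, 51] → cuts [7, 54]
  YnoVI (CTCTG, off=3): starts [14, 31, 55] → cuts [17, 34, 58]
  UxaIII (TTTCCTC, off=5): starts [41, 69, 86] → cuts [46, 74, 91]
  FykIV (TGGGCCAC, off=5): no sites
  EstI (TTATCACG, off=5): starts [76, 94] → cuts [81, 99]

Pooled cuts: [7, 17, 34, 46, 54, 58, 74, 81, 91, 99]

Fragments:
  [0,7): 7 bp
  [7,17): 10 bp
  [17,34): 17 bp
  [34,46): 12 bp
  [46,54): 8 bp
  [54,58): 4 bp
  [58,74): 16 bp
  [74,81): 7 bp
  [81,91): 10 bp
  [91,99): 8 bp
  [99,103): 4 bp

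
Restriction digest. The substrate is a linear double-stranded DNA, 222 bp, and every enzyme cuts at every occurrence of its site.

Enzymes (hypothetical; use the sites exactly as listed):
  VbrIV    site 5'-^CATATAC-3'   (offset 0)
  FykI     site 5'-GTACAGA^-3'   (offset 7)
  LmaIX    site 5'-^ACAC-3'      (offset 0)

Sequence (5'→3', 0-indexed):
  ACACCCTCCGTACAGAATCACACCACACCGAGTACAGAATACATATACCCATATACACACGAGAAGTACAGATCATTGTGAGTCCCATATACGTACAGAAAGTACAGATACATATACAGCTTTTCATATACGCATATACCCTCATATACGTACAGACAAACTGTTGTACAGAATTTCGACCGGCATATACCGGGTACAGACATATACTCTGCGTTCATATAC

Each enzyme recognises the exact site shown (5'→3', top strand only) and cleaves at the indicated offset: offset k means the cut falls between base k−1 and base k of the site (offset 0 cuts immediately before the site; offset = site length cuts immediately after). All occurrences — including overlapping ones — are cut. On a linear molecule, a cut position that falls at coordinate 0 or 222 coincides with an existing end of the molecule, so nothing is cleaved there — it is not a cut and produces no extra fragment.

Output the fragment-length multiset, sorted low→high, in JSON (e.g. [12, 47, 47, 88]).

[2,2,3,3,5,5,7,8,8,9,10,11,13,14,14,14,14,15,16,16,16,17]

Scan for sites:
  VbrIV (CATATAC, off=0): starts [41, 49, 85, 110, 124, 132, 142, 183, 200, 215] → cuts [41, 49, 85, 110, 124, 132, 142, 183, 200, 215]
  FykI (GTACAGA, off=7): starts [9, 31, 65, 92, 101, 149, 165, 193] → cuts [16, 38, 72, 99, 108, 156, 172, 200]
  LmaIX (ACAC, off=0): starts [0, 19, 24, 54, 56] → cuts [19, 24, 54, 56] (position 0 is a terminus of the linear molecule — no cut)

Pooled cuts: [16, 19, 24, 38, 41, 49, 54, 56, 72, 85, 99, 108, 110, 124, 132, 142, 156, 172, 183, 200, 215]

Fragments:
  [0,16): 16 bp
  [16,19): 3 bp
  [19,24): 5 bp
  [24,38): 14 bp
  [38,41): 3 bp
  [41,49): 8 bp
  [49,54): 5 bp
  [54,56): 2 bp
  [56,72): 16 bp
  [72,85): 13 bp
  [85,99): 14 bp
  [99,108): 9 bp
  [108,110): 2 bp
  [110,124): 14 bp
  [124,132): 8 bp
  [132,142): 10 bp
  [142,156): 14 bp
  [156,172): 16 bp
  [172,183): 11 bp
  [183,200): 17 bp
  [200,215): 15 bp
  [215,222): 7 bp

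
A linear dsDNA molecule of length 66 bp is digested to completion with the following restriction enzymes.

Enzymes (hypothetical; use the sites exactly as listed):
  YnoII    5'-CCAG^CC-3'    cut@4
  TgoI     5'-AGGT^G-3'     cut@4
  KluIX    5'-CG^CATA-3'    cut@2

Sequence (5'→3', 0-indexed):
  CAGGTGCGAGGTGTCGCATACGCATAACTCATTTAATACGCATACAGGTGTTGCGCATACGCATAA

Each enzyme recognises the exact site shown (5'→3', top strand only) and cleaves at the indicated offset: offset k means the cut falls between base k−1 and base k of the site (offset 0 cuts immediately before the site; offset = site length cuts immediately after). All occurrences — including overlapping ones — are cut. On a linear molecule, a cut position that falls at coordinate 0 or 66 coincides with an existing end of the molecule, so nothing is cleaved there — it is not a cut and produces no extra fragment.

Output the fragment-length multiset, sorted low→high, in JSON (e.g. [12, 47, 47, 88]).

Per-enzyme occurrences:
  YnoII (CCAGCC, off=4): no sites
  TgoI (AGGTG, off=4): starts [1, 8, 45] → cuts [5, 12, 49]
  KluIX (CGCATA, off=2): starts [14, 20, 38, 53, 59] → cuts [16, 22, 40, 55, 61]

All cut coordinates (distinct, sorted): [5, 12, 16, 22, 40, 49, 55, 61]

Fragments:
  [0,5): 5 bp
  [5,12): 7 bp
  [12,16): 4 bp
  [16,22): 6 bp
  [22,40): 18 bp
  [40,49): 9 bp
  [49,55): 6 bp
  [55,61): 6 bp
  [61,66): 5 bp

[4,5,5,6,6,6,7,9,18]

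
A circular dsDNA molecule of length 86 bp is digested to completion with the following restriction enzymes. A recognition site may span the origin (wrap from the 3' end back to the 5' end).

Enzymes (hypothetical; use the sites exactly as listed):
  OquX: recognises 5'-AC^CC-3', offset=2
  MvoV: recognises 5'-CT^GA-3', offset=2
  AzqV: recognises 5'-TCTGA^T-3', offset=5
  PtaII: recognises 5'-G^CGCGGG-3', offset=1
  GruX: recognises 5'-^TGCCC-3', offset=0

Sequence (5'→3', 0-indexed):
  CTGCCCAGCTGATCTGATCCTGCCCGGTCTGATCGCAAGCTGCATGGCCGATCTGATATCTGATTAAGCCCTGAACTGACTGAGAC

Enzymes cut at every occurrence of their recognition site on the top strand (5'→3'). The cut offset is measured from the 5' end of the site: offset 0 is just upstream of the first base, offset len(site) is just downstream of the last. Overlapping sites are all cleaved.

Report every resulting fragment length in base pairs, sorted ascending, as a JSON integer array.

[2,2,2,2,3,4,5,5,5,6,9,9,10,22]

Site scan:
  OquX (ACCC, off=2): no sites
  MvoV (CTGA, off=2): starts [8, 13, 28, 52, 59, 70, 75, 79] → cuts [10, 15, 30, 54, 61, 72, 77, 81]
  AzqV (TCTGAT, off=5): starts [12, 27, 51, 58] → cuts [17, 32, 56, 63]
  PtaII (GCGCGGG, off=1): no sites
  GruX (TGCCC, off=0): starts [1, 20] → cuts [1, 20]

Pooled cuts: [1, 10, 15, 17, 20, 30, 32, 54, 56, 61, 63, 72, 77, 81]

Fragments:
  1→10: 9 bp
  10→15: 5 bp
  15→17: 2 bp
  17→20: 3 bp
  20→30: 10 bp
  30→32: 2 bp
  32→54: 22 bp
  54→56: 2 bp
  56→61: 5 bp
  61→63: 2 bp
  63→72: 9 bp
  72→77: 5 bp
  77→81: 4 bp
  81→1 (wrap): 86-81+1 = 6 bp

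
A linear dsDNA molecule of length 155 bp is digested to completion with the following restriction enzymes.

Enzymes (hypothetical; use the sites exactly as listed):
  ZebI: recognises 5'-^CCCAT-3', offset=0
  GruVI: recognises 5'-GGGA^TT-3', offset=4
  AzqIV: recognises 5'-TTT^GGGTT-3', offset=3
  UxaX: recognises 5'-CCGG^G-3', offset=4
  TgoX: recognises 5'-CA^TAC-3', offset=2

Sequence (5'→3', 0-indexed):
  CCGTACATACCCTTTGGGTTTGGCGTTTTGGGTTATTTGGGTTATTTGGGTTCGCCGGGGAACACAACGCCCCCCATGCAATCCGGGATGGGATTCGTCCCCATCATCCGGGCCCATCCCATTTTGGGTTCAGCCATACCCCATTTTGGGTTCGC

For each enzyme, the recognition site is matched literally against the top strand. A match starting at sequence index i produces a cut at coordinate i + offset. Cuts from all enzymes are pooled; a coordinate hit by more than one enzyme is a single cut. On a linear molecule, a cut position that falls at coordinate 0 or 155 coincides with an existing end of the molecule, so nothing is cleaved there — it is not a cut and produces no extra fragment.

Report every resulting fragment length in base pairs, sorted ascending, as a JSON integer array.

Scan for sites:
  ZebI (CCCAT, off=0): starts [72, 99, 112, 117, 139] → cuts [72, 99, 112, 117, 139]
  GruVI (GGGATT, off=4): starts [89] → cuts [93]
  AzqIV (TTTGGGTT, off=3): starts [12, 26, 35, 44, 122, 144] → cuts [15, 29, 38, 47, 125, 147]
  UxaX (CCGGG, off=4): starts [54, 82, 107] → cuts [58, 86, 111]
  TgoX (CATAC, off=2): starts [5, 134] → cuts [7, 136]

All cut coordinates (distinct, sorted): [7, 15, 29, 38, 47, 58, 72, 86, 93, 99, 111, 112, 117, 125, 136, 139, 147]

Fragments:
  [0,7): 7 bp
  [7,15): 8 bp
  [15,29): 14 bp
  [29,38): 9 bp
  [38,47): 9 bp
  [47,58): 11 bp
  [58,72): 14 bp
  [72,86): 14 bp
  [86,93): 7 bp
  [93,99): 6 bp
  [99,111): 12 bp
  [111,112): 1 bp
  [112,117): 5 bp
  [117,125): 8 bp
  [125,136): 11 bp
  [136,139): 3 bp
  [139,147): 8 bp
  [147,155): 8 bp

[1,3,5,6,7,7,8,8,8,8,9,9,11,11,12,14,14,14]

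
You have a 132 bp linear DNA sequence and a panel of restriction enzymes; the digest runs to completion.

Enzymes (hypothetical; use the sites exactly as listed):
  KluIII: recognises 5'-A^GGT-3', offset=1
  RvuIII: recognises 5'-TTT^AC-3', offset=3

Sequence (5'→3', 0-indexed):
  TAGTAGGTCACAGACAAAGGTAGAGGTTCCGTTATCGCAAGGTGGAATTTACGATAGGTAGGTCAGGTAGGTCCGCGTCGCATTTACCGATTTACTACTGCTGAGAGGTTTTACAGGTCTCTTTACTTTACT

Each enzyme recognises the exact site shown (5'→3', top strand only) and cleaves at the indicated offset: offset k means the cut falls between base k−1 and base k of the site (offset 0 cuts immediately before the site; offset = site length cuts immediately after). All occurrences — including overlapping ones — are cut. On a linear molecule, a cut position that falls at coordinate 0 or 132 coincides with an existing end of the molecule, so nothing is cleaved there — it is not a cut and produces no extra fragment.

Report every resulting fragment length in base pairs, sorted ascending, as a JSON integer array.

Scan for sites:
  KluIII (AGGT, off=1): starts [4, 17, 23, 39, 55, 59, 64, 68, 105, 114] → cuts [5, 18, 24, 40, 56, 60, 65, 69, 106, 115]
  RvuIII (TTTAC, off=3): starts [47, 82, 90, 109, 121, 126] → cuts [50, 85, 93, 112, 124, 129]

All cut coordinates (distinct, sorted): [5, 18, 24, 40, 50, 56, 60, 65, 69, 85, 93, 106, 112, 115, 124, 129]

Fragment lengths:
  [0,5): 5 bp
  [5,18): 13 bp
  [18,24): 6 bp
  [24,40): 16 bp
  [40,50): 10 bp
  [50,56): 6 bp
  [56,60): 4 bp
  [60,65): 5 bp
  [65,69): 4 bp
  [69,85): 16 bp
  [85,93): 8 bp
  [93,106): 13 bp
  [106,112): 6 bp
  [112,115): 3 bp
  [115,124): 9 bp
  [124,129): 5 bp
  [129,132): 3 bp

[3,3,4,4,5,5,5,6,6,6,8,9,10,13,13,16,16]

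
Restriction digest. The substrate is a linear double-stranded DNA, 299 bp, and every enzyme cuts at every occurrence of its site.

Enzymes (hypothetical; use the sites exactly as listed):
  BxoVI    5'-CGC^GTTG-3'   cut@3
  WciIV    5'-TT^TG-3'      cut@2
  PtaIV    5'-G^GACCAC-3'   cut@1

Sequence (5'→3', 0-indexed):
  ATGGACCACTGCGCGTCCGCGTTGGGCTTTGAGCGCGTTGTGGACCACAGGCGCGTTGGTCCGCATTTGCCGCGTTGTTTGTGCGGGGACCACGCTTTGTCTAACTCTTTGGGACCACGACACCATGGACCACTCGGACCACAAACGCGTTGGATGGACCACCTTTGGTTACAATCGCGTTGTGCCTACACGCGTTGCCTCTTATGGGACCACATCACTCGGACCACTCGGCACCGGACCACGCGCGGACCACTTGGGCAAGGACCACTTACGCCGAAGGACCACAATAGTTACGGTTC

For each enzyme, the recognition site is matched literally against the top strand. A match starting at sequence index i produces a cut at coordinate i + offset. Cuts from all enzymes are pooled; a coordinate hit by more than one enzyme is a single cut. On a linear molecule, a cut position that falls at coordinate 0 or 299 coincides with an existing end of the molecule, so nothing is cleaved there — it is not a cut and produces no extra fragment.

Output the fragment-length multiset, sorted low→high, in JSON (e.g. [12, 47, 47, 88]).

[3,3,6,6,6,7,8,8,9,9,9,10,11,12,12,12,13,13,14,14,15,15,15,15,17,17,20]

Scan for sites:
  BxoVI CGCGTTG/3: at [17, 33, 51, 70, 145, 175, 190] ⇒ [20, 36, 54, 73, 148, 178, 193]
  WciIV TTTG/2: at [27, 65, 77, 95, 107, 163] ⇒ [29, 67, 79, 97, 109, 165]
  PtaIV GGACCAC/1: at [2, 41, 86, 111, 126, 135, 155, 206, 220, 235, 246, 261, 278] ⇒ [3, 42, 87, 112, 127, 136, 156, 207, 221, 236, 247, 262, 279]

Pooled cuts: [3, 20, 29, 36, 42, 54, 67, 73, 79, 87, 97, 109, 112, 127, 136, 148, 156, 165, 178, 193, 207, 221, 236, 247, 262, 279]

Fragment lengths:
  [0,3): 3 bp
  [3,20): 17 bp
  [20,29): 9 bp
  [29,36): 7 bp
  [36,42): 6 bp
  [42,54): 12 bp
  [54,67): 13 bp
  [67,73): 6 bp
  [73,79): 6 bp
  [79,87): 8 bp
  [87,97): 10 bp
  [97,109): 12 bp
  [109,112): 3 bp
  [112,127): 15 bp
  [127,136): 9 bp
  [136,148): 12 bp
  [148,156): 8 bp
  [156,165): 9 bp
  [165,178): 13 bp
  [178,193): 15 bp
  [193,207): 14 bp
  [207,221): 14 bp
  [221,236): 15 bp
  [236,247): 11 bp
  [247,262): 15 bp
  [262,279): 17 bp
  [279,299): 20 bp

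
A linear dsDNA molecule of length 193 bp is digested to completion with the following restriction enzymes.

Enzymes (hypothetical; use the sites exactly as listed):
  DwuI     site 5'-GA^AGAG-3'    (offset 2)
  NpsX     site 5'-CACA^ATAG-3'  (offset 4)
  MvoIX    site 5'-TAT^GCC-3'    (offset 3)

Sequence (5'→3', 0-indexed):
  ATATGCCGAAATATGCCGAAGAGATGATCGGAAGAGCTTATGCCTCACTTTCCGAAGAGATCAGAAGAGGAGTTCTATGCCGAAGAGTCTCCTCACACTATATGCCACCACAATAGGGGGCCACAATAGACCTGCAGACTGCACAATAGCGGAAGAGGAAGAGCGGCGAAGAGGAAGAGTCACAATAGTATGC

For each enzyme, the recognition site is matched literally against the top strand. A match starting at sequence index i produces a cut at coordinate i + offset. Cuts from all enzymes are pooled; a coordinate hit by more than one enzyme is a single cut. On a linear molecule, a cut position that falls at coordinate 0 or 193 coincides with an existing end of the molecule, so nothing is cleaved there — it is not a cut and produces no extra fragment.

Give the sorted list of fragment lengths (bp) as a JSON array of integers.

[4,5,5,6,6,8,9,9,9,9,10,10,10,13,13,13,14,20,20]

Site scan:
  DwuI GAAGAG/2: at [17, 30, 53, 63, 81, 151, 157, 167, 173] ⇒ [19, 32, 55, 65, 83, 153, 159, 169, 175]
  NpsX CACAATAG/4: at [108, 121, 141, 180] ⇒ [112, 125, 145, 184]
  MvoIX TATGCC/3: at [1, 11, 38, 75, 100] ⇒ [4, 14, 41, 78, 103]

All cut coordinates (distinct, sorted): [4, 14, 19, 32, 41, 55, 65, 78, 83, 103, 112, 125, 145, 153, 159, 169, 175, 184]

Fragment lengths:
  [0,4): 4 bp
  [4,14): 10 bp
  [14,19): 5 bp
  [19,32): 13 bp
  [32,41): 9 bp
  [41,55): 14 bp
  [55,65): 10 bp
  [65,78): 13 bp
  [78,83): 5 bp
  [83,103): 20 bp
  [103,112): 9 bp
  [112,125): 13 bp
  [125,145): 20 bp
  [145,153): 8 bp
  [153,159): 6 bp
  [159,169): 10 bp
  [169,175): 6 bp
  [175,184): 9 bp
  [184,193): 9 bp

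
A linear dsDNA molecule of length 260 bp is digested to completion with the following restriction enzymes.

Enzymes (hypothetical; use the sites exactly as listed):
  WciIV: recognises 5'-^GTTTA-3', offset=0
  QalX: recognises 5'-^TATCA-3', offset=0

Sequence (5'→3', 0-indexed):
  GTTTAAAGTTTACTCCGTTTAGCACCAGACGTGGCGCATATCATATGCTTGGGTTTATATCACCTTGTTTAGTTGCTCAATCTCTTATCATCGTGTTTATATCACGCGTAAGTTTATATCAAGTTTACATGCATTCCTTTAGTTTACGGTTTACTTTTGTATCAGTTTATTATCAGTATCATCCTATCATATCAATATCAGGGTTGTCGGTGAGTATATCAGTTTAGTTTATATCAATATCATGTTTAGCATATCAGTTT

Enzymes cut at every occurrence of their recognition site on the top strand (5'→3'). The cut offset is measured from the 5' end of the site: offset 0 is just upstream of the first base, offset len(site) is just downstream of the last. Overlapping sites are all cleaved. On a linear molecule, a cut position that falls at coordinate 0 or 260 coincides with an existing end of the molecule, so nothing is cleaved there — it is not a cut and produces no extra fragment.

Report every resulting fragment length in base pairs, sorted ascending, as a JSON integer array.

[5,5,5,5,5,5,5,5,6,6,6,6,6,6,7,7,8,8,9,9,9,9,11,12,14,19,19,21,22]

Per-enzyme occurrences:
  WciIV GTTTA/0: at [0, 7, 16, 52, 66, 94, 111, 122, 141, 148, 164, 221, 226, 243] ⇒ [7, 16, 52, 66, 94, 111, 122, 141, 148, 164, 221, 226, 243] (position 0 is a terminus of the linear molecule — no cut)
  QalX TATCA/0: at [38, 57, 85, 99, 116, 159, 170, 176, 184, 189, 195, 216, 231, 237, 251] ⇒ [38, 57, 85, 99, 116, 159, 170, 176, 184, 189, 195, 216, 231, 237, 251]

All cut coordinates (distinct, sorted): [7, 16, 38, 52, 57, 66, 85, 94, 99, 111, 116, 122, 141, 148, 159, 164, 170, 176, 184, 189, 195, 216, 221, 226, 231, 237, 243, 251]

Fragment lengths:
  [0,7): 7 bp
  [7,16): 9 bp
  [16,38): 22 bp
  [38,52): 14 bp
  [52,57): 5 bp
  [57,66): 9 bp
  [66,85): 19 bp
  [85,94): 9 bp
  [94,99): 5 bp
  [99,111): 12 bp
  [111,116): 5 bp
  [116,122): 6 bp
  [122,141): 19 bp
  [141,148): 7 bp
  [148,159): 11 bp
  [159,164): 5 bp
  [164,170): 6 bp
  [170,176): 6 bp
  [176,184): 8 bp
  [184,189): 5 bp
  [189,195): 6 bp
  [195,216): 21 bp
  [216,221): 5 bp
  [221,226): 5 bp
  [226,231): 5 bp
  [231,237): 6 bp
  [237,243): 6 bp
  [243,251): 8 bp
  [251,260): 9 bp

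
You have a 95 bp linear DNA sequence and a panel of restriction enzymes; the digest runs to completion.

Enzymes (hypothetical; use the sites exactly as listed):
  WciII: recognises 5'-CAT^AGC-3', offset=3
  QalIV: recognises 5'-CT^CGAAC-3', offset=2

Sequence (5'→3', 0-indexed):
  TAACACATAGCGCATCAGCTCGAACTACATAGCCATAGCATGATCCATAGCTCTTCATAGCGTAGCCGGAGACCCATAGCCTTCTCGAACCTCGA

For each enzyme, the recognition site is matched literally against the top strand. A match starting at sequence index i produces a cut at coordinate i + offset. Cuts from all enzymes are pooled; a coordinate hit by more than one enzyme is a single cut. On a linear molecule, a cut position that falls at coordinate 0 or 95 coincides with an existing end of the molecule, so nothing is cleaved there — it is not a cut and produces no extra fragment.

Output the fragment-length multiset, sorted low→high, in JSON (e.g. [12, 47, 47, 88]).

Per-enzyme occurrences:
  WciII CATAGC/3: at [5, 27, 33, 45, 55, 74] ⇒ [8, 30, 36, 48, 58, 77]
  QalIV CTCGAAC/2: at [18, 83] ⇒ [20, 85]

All cut coordinates (distinct, sorted): [8, 20, 30, 36, 48, 58, 77, 85]

Fragment lengths:
  [0,8): 8 bp
  [8,20): 12 bp
  [20,30): 10 bp
  [30,36): 6 bp
  [36,48): 12 bp
  [48,58): 10 bp
  [58,77): 19 bp
  [77,85): 8 bp
  [85,95): 10 bp

[6,8,8,10,10,10,12,12,19]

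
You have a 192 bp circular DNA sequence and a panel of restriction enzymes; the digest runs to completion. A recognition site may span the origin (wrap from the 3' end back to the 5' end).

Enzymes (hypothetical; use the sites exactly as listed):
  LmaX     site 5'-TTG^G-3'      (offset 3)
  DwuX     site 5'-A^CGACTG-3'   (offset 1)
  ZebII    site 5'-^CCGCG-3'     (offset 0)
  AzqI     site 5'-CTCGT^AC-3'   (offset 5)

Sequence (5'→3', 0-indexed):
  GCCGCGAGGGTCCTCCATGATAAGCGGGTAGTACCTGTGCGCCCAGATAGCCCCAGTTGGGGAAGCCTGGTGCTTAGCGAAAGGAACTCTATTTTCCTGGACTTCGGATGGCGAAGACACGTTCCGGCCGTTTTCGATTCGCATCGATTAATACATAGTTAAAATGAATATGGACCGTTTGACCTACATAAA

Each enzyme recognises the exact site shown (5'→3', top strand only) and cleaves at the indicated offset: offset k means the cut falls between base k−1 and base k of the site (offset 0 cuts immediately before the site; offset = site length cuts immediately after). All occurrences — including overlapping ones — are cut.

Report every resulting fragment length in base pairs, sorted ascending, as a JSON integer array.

[58,134]

Site scan:
  LmaX (TTGG, off=3): starts [56] → cuts [59]
  DwuX (ACGACTG, off=1): no sites
  ZebII (CCGCG, off=0): starts [1] → cuts [1]
  AzqI (CTCGTAC, off=5): no sites

All cut coordinates (distinct, sorted): [1, 59]

Fragment lengths:
  1→59: 58 bp
  59→1 (wrap): 192-59+1 = 134 bp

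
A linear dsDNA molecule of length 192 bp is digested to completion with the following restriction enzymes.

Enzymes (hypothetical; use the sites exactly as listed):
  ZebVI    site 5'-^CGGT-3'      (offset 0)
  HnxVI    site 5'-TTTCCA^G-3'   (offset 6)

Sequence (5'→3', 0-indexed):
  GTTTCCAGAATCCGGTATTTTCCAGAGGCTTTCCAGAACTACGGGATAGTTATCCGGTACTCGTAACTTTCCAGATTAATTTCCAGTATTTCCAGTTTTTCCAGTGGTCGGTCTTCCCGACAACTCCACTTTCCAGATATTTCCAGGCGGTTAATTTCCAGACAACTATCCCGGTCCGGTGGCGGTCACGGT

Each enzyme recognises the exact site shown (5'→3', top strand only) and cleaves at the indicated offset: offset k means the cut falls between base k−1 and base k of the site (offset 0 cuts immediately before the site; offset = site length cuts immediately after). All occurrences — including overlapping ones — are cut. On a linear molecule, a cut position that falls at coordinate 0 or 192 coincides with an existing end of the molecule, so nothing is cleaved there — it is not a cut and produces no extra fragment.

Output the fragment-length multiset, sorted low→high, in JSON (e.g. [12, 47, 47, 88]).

Site scan:
  ZebVI (CGGT, off=0): starts [12, 54, 108, 147, 171, 176, 182, 188] → cuts [12, 54, 108, 147, 171, 176, 182, 188]
  HnxVI (TTTCCAG, off=6): starts [1, 18, 29, 67, 79, 88, 97, 129, 139, 154] → cuts [7, 24, 35, 73, 85, 94, 103, 135, 145, 160]

All cut coordinates (distinct, sorted): [7, 12, 24, 35, 54, 73, 85, 94, 103, 108, 135, 145, 147, 160, 171, 176, 182, 188]

Fragment lengths:
  [0,7): 7 bp
  [7,12): 5 bp
  [12,24): 12 bp
  [24,35): 11 bp
  [35,54): 19 bp
  [54,73): 19 bp
  [73,85): 12 bp
  [85,94): 9 bp
  [94,103): 9 bp
  [103,108): 5 bp
  [108,135): 27 bp
  [135,145): 10 bp
  [145,147): 2 bp
  [147,160): 13 bp
  [160,171): 11 bp
  [171,176): 5 bp
  [176,182): 6 bp
  [182,188): 6 bp
  [188,192): 4 bp

[2,4,5,5,5,6,6,7,9,9,10,11,11,12,12,13,19,19,27]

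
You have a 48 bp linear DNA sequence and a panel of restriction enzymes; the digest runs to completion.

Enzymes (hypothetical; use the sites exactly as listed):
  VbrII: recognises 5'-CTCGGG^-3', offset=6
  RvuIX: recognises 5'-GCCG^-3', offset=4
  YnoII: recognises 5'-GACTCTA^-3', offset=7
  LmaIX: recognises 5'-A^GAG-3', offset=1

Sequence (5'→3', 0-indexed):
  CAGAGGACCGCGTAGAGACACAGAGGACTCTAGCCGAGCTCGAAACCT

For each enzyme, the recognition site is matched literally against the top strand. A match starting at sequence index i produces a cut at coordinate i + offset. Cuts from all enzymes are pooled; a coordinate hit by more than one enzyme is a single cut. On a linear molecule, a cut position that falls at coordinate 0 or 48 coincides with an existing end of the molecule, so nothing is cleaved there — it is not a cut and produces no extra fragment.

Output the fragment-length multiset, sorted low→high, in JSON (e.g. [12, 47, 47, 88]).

Scan for sites:
  VbrII (CTCGGG, off=6): no sites
  RvuIX GCCG/4: at [32] ⇒ [36]
  YnoII GACTCTA/7: at [25] ⇒ [32]
  LmaIX AGAG/1: at [1, 13, 21] ⇒ [2, 14, 22]

All cut coordinates (distinct, sorted): [2, 14, 22, 32, 36]

Fragments:
  [0,2): 2 bp
  [2,14): 12 bp
  [14,22): 8 bp
  [22,32): 10 bp
  [32,36): 4 bp
  [36,48): 12 bp

[2,4,8,10,12,12]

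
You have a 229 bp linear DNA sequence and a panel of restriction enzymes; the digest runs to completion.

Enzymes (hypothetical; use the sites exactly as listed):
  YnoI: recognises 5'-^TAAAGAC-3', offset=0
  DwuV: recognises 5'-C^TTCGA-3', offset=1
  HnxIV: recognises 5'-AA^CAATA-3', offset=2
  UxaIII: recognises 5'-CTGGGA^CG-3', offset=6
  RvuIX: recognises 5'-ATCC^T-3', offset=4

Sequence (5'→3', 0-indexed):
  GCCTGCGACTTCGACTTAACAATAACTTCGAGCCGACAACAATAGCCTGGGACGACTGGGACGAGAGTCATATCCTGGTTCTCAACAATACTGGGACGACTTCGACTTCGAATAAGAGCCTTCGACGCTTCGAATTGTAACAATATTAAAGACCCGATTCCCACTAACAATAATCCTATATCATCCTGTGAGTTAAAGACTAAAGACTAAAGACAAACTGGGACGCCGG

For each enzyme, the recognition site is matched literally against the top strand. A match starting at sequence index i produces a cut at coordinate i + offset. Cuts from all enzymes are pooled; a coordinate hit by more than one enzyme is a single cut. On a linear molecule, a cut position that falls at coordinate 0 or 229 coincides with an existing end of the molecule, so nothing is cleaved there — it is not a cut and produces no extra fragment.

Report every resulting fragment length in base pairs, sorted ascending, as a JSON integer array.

Per-enzyme occurrences:
  YnoI TAAAGAC/0: at [146, 193, 200, 207] ⇒ [146, 193, 200, 207]
  DwuV CTTCGA/1: at [8, 25, 99, 105, 119, 127] ⇒ [9, 26, 100, 106, 120, 128]
  HnxIV AACAATA/2: at [17, 37, 83, 138, 165] ⇒ [19, 39, 85, 140, 167]
  UxaIII CTGGGACG/6: at [46, 55, 90, 217] ⇒ [52, 61, 96, 223]
  RvuIX ATCCT/4: at [71, 172, 182] ⇒ [75, 176, 186]

Pooled cuts: [9, 19, 26, 39, 52, 61, 75, 85, 96, 100, 106, 120, 128, 140, 146, 167, 176, 186, 193, 200, 207, 223]

Fragment lengths:
  [0,9): 9 bp
  [9,19): 10 bp
  [19,26): 7 bp
  [26,39): 13 bp
  [39,52): 13 bp
  [52,61): 9 bp
  [61,75): 14 bp
  [75,85): 10 bp
  [85,96): 11 bp
  [96,100): 4 bp
  [100,106): 6 bp
  [106,120): 14 bp
  [120,128): 8 bp
  [128,140): 12 bp
  [140,146): 6 bp
  [146,167): 21 bp
  [167,176): 9 bp
  [176,186): 10 bp
  [186,193): 7 bp
  [193,200): 7 bp
  [200,207): 7 bp
  [207,223): 16 bp
  [223,229): 6 bp

[4,6,6,6,7,7,7,7,8,9,9,9,10,10,10,11,12,13,13,14,14,16,21]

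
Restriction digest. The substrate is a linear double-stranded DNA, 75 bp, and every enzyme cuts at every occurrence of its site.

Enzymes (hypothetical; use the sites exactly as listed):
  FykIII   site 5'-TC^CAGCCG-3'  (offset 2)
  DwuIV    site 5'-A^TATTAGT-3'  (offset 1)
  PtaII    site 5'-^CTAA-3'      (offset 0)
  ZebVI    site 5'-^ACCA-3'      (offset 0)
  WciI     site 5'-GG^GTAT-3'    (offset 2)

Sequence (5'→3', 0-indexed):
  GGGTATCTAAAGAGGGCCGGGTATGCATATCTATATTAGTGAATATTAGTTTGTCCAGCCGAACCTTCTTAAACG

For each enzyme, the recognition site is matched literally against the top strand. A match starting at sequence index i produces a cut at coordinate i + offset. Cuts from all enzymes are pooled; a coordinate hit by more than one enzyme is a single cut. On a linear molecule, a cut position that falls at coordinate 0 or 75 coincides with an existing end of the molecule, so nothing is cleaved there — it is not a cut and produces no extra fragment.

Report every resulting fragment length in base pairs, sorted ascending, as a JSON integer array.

[2,4,10,12,13,14,20]

Scan for sites:
  FykIII TCCAGCCG/2: at [53] ⇒ [55]
  DwuIV ATATTAGT/1: at [32, 42] ⇒ [33, 43]
  PtaII CTAA/0: at [6] ⇒ [6]
  ZebVI (ACCA, off=0): no sites
  WciI GGGTAT/2: at [0, 18] ⇒ [2, 20]

All cut coordinates (distinct, sorted): [2, 6, 20, 33, 43, 55]

Fragments:
  [0,2): 2 bp
  [2,6): 4 bp
  [6,20): 14 bp
  [20,33): 13 bp
  [33,43): 10 bp
  [43,55): 12 bp
  [55,75): 20 bp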